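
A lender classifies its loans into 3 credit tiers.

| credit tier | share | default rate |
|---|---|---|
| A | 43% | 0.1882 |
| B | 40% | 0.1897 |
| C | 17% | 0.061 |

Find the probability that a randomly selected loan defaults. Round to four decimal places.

Summing over the partition,
P(D) = P(D|A)·P(A) + P(D|B)·P(B) + P(D|C)·P(C)
      = 0.1882·0.43 + 0.1897·0.4 + 0.061·0.17
      = 0.080926 + 0.07588 + 0.01037 = 0.167176

P(D) ≈ 0.1672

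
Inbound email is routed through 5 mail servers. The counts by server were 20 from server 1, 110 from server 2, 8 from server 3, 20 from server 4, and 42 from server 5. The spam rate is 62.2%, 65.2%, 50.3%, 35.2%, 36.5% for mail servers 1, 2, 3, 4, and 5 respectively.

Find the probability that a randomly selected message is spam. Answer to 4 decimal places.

Total: 20 + 110 + 8 + 20 + 42 = 200.
P(1) = 20/200 = 0.1. P(2) = 110/200 = 0.55. P(3) = 8/200 = 0.04. P(4) = 20/200 = 0.1. P(5) = 42/200 = 0.21.
Using total probability over the partition,
P(S) = P(S|1)·P(1) + P(S|2)·P(2) + P(S|3)·P(3) + P(S|4)·P(4) + P(S|5)·P(5)
      = 0.622·0.1 + 0.652·0.55 + 0.503·0.04 + 0.352·0.1 + 0.365·0.21
      = 0.0622 + 0.3586 + 0.02012 + 0.0352 + 0.07665 = 0.55277

P(S) ≈ 0.5528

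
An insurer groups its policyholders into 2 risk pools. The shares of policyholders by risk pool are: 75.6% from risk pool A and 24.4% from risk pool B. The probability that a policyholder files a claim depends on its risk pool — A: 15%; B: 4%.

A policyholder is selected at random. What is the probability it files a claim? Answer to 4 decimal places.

P(C) = P(C|A)·P(A) + P(C|B)·P(B)
      = 0.15·0.756 + 0.04·0.244
      = 0.1134 + 0.00976 = 0.12316

P(C) ≈ 0.1232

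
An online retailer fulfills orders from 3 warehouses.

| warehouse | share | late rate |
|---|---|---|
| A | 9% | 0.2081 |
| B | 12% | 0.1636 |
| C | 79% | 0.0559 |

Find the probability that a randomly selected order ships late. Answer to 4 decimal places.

P(L) = P(L|A)·P(A) + P(L|B)·P(B) + P(L|C)·P(C)
      = 0.2081·0.09 + 0.1636·0.12 + 0.0559·0.79
      = 0.018729 + 0.019632 + 0.044161 = 0.082522

P(L) ≈ 0.0825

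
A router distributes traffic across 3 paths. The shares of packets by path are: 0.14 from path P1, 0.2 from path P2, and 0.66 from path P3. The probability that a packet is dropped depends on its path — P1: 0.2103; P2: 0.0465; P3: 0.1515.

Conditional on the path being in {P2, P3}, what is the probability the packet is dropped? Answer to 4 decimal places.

0.1271

Let S = {P2, P3}.
P(S) = 0.2 + 0.66 = 0.86.
P(L ∩ S) = 0.0465·0.2 + 0.1515·0.66 = 0.0093 + 0.09999 = 0.10929.
P(L | S) = 0.10929 / 0.86 = 0.127081…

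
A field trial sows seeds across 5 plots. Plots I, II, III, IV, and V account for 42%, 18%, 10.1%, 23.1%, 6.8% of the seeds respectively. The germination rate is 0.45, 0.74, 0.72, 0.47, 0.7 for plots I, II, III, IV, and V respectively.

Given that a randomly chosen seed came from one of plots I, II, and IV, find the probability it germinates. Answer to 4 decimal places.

Let S = {I, II, IV}.
P(S) = 0.42 + 0.18 + 0.231 = 0.831.
P(G ∩ S) = 0.45·0.42 + 0.74·0.18 + 0.47·0.231 = 0.189 + 0.1332 + 0.10857 = 0.43077.
P(G | S) = 0.43077 / 0.831 = 0.518375…

0.5184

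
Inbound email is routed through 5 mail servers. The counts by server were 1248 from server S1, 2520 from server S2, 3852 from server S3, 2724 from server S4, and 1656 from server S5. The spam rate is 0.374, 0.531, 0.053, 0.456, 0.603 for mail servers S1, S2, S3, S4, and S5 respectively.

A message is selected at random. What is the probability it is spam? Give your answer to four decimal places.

Total: 1248 + 2520 + 3852 + 2724 + 1656 = 12000.
P(S1) = 1248/12000 = 0.104. P(S2) = 2520/12000 = 0.21. P(S3) = 3852/12000 = 0.321. P(S4) = 2724/12000 = 0.227. P(S5) = 1656/12000 = 0.138.
Summing over the partition,
P(S) = P(S|S1)·P(S1) + P(S|S2)·P(S2) + P(S|S3)·P(S3) + P(S|S4)·P(S4) + P(S|S5)·P(S5)
      = 0.374·0.104 + 0.531·0.21 + 0.053·0.321 + 0.456·0.227 + 0.603·0.138
      = 0.038896 + 0.11151 + 0.017013 + 0.103512 + 0.083214 = 0.354145

P(S) ≈ 0.3541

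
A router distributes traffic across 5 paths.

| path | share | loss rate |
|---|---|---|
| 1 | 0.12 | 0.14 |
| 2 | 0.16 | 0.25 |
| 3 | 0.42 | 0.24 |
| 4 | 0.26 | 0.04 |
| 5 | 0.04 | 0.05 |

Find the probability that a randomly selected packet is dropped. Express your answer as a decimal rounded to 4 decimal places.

P(L) ≈ 0.1700

P(L) = P(L|1)·P(1) + P(L|2)·P(2) + P(L|3)·P(3) + P(L|4)·P(4) + P(L|5)·P(5)
      = 0.14·0.12 + 0.25·0.16 + 0.24·0.42 + 0.04·0.26 + 0.05·0.04
      = 0.0168 + 0.04 + 0.1008 + 0.0104 + 0.002 = 0.17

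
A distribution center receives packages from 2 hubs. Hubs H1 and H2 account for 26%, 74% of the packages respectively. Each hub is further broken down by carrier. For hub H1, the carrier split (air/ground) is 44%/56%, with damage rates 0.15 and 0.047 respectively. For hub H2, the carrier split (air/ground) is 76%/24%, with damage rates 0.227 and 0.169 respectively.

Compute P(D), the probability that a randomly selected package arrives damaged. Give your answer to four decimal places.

P(D) ≈ 0.1817

P(D|H1) = 0.44·0.15 + 0.56·0.047 = 0.066 + 0.02632 = 0.09232
P(D|H2) = 0.76·0.227 + 0.24·0.169 = 0.17252 + 0.04056 = 0.21308
By total probability over the outer partition,
P(D) = 0.26·0.09232 + 0.74·0.21308
      = 0.0240032 + 0.1576792 = 0.1816824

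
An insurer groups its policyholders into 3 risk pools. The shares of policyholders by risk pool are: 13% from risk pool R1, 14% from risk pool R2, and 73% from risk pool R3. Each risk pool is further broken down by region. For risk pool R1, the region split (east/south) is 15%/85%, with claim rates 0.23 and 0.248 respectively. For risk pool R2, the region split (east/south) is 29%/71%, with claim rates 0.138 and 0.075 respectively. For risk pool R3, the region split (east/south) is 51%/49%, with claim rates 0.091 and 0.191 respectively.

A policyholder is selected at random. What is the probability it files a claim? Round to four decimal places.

P(C|R1) = 0.15·0.23 + 0.85·0.248 = 0.0345 + 0.2108 = 0.2453
P(C|R2) = 0.29·0.138 + 0.71·0.075 = 0.04002 + 0.05325 = 0.09327
P(C|R3) = 0.51·0.091 + 0.49·0.191 = 0.04641 + 0.09359 = 0.14
Then overall,
P(C) = 0.13·0.2453 + 0.14·0.09327 + 0.73·0.14
      = 0.031889 + 0.0130578 + 0.1022 = 0.1471468

P(C) ≈ 0.1471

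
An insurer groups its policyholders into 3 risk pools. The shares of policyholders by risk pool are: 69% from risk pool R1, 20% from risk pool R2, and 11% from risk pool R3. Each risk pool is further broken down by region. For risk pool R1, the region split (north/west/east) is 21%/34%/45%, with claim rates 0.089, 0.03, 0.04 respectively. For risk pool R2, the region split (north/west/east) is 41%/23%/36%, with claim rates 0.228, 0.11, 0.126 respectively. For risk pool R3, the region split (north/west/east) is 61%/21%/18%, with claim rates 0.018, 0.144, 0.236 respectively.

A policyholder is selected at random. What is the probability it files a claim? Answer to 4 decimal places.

P(C|R1) = 0.21·0.089 + 0.34·0.03 + 0.45·0.04 = 0.01869 + 0.0102 + 0.018 = 0.04689
P(C|R2) = 0.41·0.228 + 0.23·0.11 + 0.36·0.126 = 0.09348 + 0.0253 + 0.04536 = 0.16414
P(C|R3) = 0.61·0.018 + 0.21·0.144 + 0.18·0.236 = 0.01098 + 0.03024 + 0.04248 = 0.0837
Then overall,
P(C) = 0.69·0.04689 + 0.2·0.16414 + 0.11·0.0837
      = 0.0323541 + 0.032828 + 0.009207 = 0.0743891

P(C) ≈ 0.0744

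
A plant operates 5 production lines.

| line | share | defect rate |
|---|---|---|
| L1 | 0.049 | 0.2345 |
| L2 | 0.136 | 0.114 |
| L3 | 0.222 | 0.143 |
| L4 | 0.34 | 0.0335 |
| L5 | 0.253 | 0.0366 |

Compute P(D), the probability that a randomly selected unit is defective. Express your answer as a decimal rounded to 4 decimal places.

Summing over the partition,
P(D) = P(D|L1)·P(L1) + P(D|L2)·P(L2) + P(D|L3)·P(L3) + P(D|L4)·P(L4) + P(D|L5)·P(L5)
      = 0.2345·0.049 + 0.114·0.136 + 0.143·0.222 + 0.0335·0.34 + 0.0366·0.253
      = 0.0114905 + 0.015504 + 0.031746 + 0.01139 + 0.0092598 = 0.0793903

P(D) ≈ 0.0794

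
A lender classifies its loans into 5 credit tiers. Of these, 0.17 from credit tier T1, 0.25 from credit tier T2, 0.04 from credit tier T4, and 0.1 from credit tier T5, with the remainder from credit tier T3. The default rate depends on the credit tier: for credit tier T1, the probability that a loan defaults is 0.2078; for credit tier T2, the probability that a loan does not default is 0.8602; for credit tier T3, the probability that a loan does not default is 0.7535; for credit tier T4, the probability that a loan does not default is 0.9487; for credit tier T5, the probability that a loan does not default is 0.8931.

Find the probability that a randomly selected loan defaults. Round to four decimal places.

P(T3) = 1 − (0.17 + 0.25 + 0.04 + 0.1) = 0.44.
P(D|T2) = 1 − 0.8602 = 0.1398.
P(D|T3) = 1 − 0.7535 = 0.2465.
P(D|T4) = 1 − 0.9487 = 0.0513.
P(D|T5) = 1 − 0.8931 = 0.1069.
Summing over the partition,
P(D) = P(D|T1)·P(T1) + P(D|T2)·P(T2) + P(D|T3)·P(T3) + P(D|T4)·P(T4) + P(D|T5)·P(T5)
      = 0.2078·0.17 + 0.1398·0.25 + 0.2465·0.44 + 0.0513·0.04 + 0.1069·0.1
      = 0.035326 + 0.03495 + 0.10846 + 0.002052 + 0.01069 = 0.191478

0.1915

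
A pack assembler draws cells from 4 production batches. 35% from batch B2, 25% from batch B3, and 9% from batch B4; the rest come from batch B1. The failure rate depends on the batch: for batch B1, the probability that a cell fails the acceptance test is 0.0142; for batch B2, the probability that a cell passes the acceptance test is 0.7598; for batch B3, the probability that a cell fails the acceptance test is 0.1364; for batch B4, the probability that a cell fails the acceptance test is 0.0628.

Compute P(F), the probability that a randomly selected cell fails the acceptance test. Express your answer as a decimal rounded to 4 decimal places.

P(B1) = 1 − (0.35 + 0.25 + 0.09) = 0.31.
P(F|B2) = 1 − 0.7598 = 0.2402.
By the law of total probability,
P(F) = P(F|B1)·P(B1) + P(F|B2)·P(B2) + P(F|B3)·P(B3) + P(F|B4)·P(B4)
      = 0.0142·0.31 + 0.2402·0.35 + 0.1364·0.25 + 0.0628·0.09
      = 0.004402 + 0.08407 + 0.0341 + 0.005652 = 0.128224

0.1282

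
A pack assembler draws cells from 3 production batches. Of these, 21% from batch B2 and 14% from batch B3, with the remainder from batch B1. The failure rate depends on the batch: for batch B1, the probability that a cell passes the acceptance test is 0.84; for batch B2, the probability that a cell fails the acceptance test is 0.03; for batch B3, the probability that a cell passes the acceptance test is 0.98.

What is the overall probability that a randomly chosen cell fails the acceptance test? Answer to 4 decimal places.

0.1131

P(B1) = 1 − (0.21 + 0.14) = 0.65.
P(F|B1) = 1 − 0.84 = 0.16.
P(F|B3) = 1 − 0.98 = 0.02.
P(F) = P(F|B1)·P(B1) + P(F|B2)·P(B2) + P(F|B3)·P(B3)
      = 0.16·0.65 + 0.03·0.21 + 0.02·0.14
      = 0.104 + 0.0063 + 0.0028 = 0.1131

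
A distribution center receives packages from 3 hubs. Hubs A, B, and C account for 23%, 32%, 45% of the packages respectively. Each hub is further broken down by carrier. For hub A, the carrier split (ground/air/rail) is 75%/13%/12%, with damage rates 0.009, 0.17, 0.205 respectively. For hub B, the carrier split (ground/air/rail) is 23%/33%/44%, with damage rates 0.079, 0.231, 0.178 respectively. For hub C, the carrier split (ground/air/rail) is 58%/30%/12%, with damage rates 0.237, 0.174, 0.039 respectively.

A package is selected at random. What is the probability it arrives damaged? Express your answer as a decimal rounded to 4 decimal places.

P(D|A) = 0.75·0.009 + 0.13·0.17 + 0.12·0.205 = 0.00675 + 0.0221 + 0.0246 = 0.05345
P(D|B) = 0.23·0.079 + 0.33·0.231 + 0.44·0.178 = 0.01817 + 0.07623 + 0.07832 = 0.17272
P(D|C) = 0.58·0.237 + 0.3·0.174 + 0.12·0.039 = 0.13746 + 0.0522 + 0.00468 = 0.19434
By total probability over the outer partition,
P(D) = 0.23·0.05345 + 0.32·0.17272 + 0.45·0.19434
      = 0.0122935 + 0.0552704 + 0.087453 = 0.1550169

0.1550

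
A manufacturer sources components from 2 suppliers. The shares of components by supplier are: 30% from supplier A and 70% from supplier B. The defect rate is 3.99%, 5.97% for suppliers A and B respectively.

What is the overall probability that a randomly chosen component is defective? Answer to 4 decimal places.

P(D) = P(D|A)·P(A) + P(D|B)·P(B)
      = 0.0399·0.3 + 0.0597·0.7
      = 0.01197 + 0.04179 = 0.05376

P(D) ≈ 0.0538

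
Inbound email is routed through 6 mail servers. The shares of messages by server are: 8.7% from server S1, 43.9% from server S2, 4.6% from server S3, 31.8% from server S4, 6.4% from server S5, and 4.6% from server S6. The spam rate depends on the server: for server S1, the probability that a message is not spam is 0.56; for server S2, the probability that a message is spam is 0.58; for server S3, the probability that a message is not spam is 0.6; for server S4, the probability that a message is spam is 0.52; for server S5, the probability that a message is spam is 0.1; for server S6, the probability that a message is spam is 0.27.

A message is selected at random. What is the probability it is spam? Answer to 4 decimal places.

P(S) ≈ 0.4955

P(S|S1) = 1 − 0.56 = 0.44.
P(S|S3) = 1 − 0.6 = 0.4.
By the law of total probability,
P(S) = P(S|S1)·P(S1) + P(S|S2)·P(S2) + P(S|S3)·P(S3) + P(S|S4)·P(S4) + P(S|S5)·P(S5) + P(S|S6)·P(S6)
      = 0.44·0.087 + 0.58·0.439 + 0.4·0.046 + 0.52·0.318 + 0.1·0.064 + 0.27·0.046
      = 0.03828 + 0.25462 + 0.0184 + 0.16536 + 0.0064 + 0.01242 = 0.49548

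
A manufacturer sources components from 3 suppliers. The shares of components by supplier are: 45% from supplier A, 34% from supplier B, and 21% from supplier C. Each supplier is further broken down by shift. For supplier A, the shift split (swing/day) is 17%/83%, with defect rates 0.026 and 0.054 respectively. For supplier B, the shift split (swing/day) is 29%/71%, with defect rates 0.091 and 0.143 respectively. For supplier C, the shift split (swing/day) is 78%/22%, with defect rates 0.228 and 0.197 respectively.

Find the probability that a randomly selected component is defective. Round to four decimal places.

P(D|A) = 0.17·0.026 + 0.83·0.054 = 0.00442 + 0.04482 = 0.04924
P(D|B) = 0.29·0.091 + 0.71·0.143 = 0.02639 + 0.10153 = 0.12792
P(D|C) = 0.78·0.228 + 0.22·0.197 = 0.17784 + 0.04334 = 0.22118
By total probability over the outer partition,
P(D) = 0.45·0.04924 + 0.34·0.12792 + 0.21·0.22118
      = 0.022158 + 0.0434928 + 0.0464478 = 0.1120986

P(D) ≈ 0.1121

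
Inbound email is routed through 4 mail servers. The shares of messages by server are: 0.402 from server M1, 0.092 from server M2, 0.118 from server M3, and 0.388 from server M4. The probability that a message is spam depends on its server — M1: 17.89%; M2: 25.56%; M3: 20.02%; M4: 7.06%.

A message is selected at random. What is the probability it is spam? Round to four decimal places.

P(S) ≈ 0.1464

P(S) = P(S|M1)·P(M1) + P(S|M2)·P(M2) + P(S|M3)·P(M3) + P(S|M4)·P(M4)
      = 0.1789·0.402 + 0.2556·0.092 + 0.2002·0.118 + 0.0706·0.388
      = 0.0719178 + 0.0235152 + 0.0236236 + 0.0273928 = 0.1464494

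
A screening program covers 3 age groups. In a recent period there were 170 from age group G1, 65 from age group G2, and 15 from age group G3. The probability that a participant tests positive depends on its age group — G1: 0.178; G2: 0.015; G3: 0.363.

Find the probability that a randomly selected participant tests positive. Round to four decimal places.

P(T) ≈ 0.1467

Total: 170 + 65 + 15 = 250.
P(G1) = 170/250 = 0.68. P(G2) = 65/250 = 0.26. P(G3) = 15/250 = 0.06.
Using total probability over the partition,
P(T) = P(T|G1)·P(G1) + P(T|G2)·P(G2) + P(T|G3)·P(G3)
      = 0.178·0.68 + 0.015·0.26 + 0.363·0.06
      = 0.12104 + 0.0039 + 0.02178 = 0.14672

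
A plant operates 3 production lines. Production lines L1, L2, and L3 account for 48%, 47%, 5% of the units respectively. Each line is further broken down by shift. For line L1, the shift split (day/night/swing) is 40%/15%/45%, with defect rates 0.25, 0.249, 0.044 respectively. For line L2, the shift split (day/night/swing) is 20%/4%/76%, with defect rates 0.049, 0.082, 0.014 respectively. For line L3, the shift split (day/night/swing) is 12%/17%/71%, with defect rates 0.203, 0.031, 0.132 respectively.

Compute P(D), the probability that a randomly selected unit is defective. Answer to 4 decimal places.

P(D|L1) = 0.4·0.25 + 0.15·0.249 + 0.45·0.044 = 0.1 + 0.03735 + 0.0198 = 0.15715
P(D|L2) = 0.2·0.049 + 0.04·0.082 + 0.76·0.014 = 0.0098 + 0.00328 + 0.01064 = 0.02372
P(D|L3) = 0.12·0.203 + 0.17·0.031 + 0.71·0.132 = 0.02436 + 0.00527 + 0.09372 = 0.12335
Then overall,
P(D) = 0.48·0.15715 + 0.47·0.02372 + 0.05·0.12335
      = 0.075432 + 0.0111484 + 0.0061675 = 0.0927479

P(D) ≈ 0.0927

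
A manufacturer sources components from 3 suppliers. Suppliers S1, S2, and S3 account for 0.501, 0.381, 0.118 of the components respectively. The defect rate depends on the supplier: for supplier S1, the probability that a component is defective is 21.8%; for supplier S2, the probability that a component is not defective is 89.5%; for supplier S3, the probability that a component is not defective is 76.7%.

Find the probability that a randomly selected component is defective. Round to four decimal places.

P(D) ≈ 0.1767

P(D|S2) = 1 − 0.895 = 0.105.
P(D|S3) = 1 − 0.767 = 0.233.
P(D) = P(D|S1)·P(S1) + P(D|S2)·P(S2) + P(D|S3)·P(S3)
      = 0.218·0.501 + 0.105·0.381 + 0.233·0.118
      = 0.109218 + 0.040005 + 0.027494 = 0.176717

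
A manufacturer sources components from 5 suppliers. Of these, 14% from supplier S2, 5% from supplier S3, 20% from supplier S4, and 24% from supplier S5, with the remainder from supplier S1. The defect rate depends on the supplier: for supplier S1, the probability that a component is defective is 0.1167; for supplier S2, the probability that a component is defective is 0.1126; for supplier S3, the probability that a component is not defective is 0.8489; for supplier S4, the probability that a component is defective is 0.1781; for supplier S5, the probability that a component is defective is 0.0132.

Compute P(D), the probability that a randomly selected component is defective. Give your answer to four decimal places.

P(S1) = 1 − (0.14 + 0.05 + 0.2 + 0.24) = 0.37.
P(D|S3) = 1 − 0.8489 = 0.1511.
By the law of total probability,
P(D) = P(D|S1)·P(S1) + P(D|S2)·P(S2) + P(D|S3)·P(S3) + P(D|S4)·P(S4) + P(D|S5)·P(S5)
      = 0.1167·0.37 + 0.1126·0.14 + 0.1511·0.05 + 0.1781·0.2 + 0.0132·0.24
      = 0.043179 + 0.015764 + 0.007555 + 0.03562 + 0.003168 = 0.105286

P(D) ≈ 0.1053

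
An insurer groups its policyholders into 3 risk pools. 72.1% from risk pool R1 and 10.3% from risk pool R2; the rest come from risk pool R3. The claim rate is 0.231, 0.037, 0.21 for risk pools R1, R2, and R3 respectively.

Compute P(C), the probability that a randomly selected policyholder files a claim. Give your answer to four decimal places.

P(R3) = 1 − (0.721 + 0.103) = 0.176.
Using total probability over the partition,
P(C) = P(C|R1)·P(R1) + P(C|R2)·P(R2) + P(C|R3)·P(R3)
      = 0.231·0.721 + 0.037·0.103 + 0.21·0.176
      = 0.166551 + 0.003811 + 0.03696 = 0.207322

0.2073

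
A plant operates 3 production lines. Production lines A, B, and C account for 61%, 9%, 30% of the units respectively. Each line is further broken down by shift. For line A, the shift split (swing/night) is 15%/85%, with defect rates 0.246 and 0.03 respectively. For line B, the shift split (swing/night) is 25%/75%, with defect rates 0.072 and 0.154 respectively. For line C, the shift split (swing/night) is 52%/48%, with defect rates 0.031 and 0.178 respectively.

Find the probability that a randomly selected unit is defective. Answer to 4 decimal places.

P(D) ≈ 0.0805

P(D|A) = 0.15·0.246 + 0.85·0.03 = 0.0369 + 0.0255 = 0.0624
P(D|B) = 0.25·0.072 + 0.75·0.154 = 0.018 + 0.1155 = 0.1335
P(D|C) = 0.52·0.031 + 0.48·0.178 = 0.01612 + 0.08544 = 0.10156
By total probability over the outer partition,
P(D) = 0.61·0.0624 + 0.09·0.1335 + 0.3·0.10156
      = 0.038064 + 0.012015 + 0.030468 = 0.080547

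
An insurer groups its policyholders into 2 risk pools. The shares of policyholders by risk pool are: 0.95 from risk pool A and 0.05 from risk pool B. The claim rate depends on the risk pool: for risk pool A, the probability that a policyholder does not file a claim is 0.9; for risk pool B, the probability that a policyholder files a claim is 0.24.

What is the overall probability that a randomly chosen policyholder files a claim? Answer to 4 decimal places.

P(C|A) = 1 − 0.9 = 0.1.
P(C) = P(C|A)·P(A) + P(C|B)·P(B)
      = 0.1·0.95 + 0.24·0.05
      = 0.095 + 0.012 = 0.107

P(C) ≈ 0.1070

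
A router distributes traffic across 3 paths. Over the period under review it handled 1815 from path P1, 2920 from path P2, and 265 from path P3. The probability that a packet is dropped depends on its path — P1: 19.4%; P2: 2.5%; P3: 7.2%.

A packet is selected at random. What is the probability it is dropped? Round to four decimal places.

Total: 1815 + 2920 + 265 = 5000.
P(P1) = 1815/5000 = 0.363. P(P2) = 2920/5000 = 0.584. P(P3) = 265/5000 = 0.053.
P(L) = P(L|P1)·P(P1) + P(L|P2)·P(P2) + P(L|P3)·P(P3)
      = 0.194·0.363 + 0.025·0.584 + 0.072·0.053
      = 0.070422 + 0.0146 + 0.003816 = 0.088838

0.0888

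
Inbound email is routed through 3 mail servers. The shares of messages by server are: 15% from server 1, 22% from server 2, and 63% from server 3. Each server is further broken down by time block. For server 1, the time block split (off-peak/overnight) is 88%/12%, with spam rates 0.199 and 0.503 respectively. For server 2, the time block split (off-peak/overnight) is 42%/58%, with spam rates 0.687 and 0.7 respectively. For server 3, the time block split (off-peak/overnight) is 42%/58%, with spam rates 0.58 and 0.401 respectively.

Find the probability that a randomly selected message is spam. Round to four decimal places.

0.4881

P(S|1) = 0.88·0.199 + 0.12·0.503 = 0.17512 + 0.06036 = 0.23548
P(S|2) = 0.42·0.687 + 0.58·0.7 = 0.28854 + 0.406 = 0.69454
P(S|3) = 0.42·0.58 + 0.58·0.401 = 0.2436 + 0.23258 = 0.47618
By total probability over the outer partition,
P(S) = 0.15·0.23548 + 0.22·0.69454 + 0.63·0.47618
      = 0.035322 + 0.1527988 + 0.2999934 = 0.4881142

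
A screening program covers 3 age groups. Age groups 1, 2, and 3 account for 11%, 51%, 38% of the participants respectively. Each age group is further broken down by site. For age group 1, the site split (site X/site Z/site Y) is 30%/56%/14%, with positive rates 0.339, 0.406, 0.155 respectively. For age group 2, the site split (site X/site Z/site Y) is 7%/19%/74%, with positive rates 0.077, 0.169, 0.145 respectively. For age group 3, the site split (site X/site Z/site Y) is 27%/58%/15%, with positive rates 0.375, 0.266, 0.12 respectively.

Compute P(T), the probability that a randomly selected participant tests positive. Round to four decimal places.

P(T|1) = 0.3·0.339 + 0.56·0.406 + 0.14·0.155 = 0.1017 + 0.22736 + 0.0217 = 0.35076
P(T|2) = 0.07·0.077 + 0.19·0.169 + 0.74·0.145 = 0.00539 + 0.03211 + 0.1073 = 0.1448
P(T|3) = 0.27·0.375 + 0.58·0.266 + 0.15·0.12 = 0.10125 + 0.15428 + 0.018 = 0.27353
Then overall,
P(T) = 0.11·0.35076 + 0.51·0.1448 + 0.38·0.27353
      = 0.0385836 + 0.073848 + 0.1039414 = 0.216373

P(T) ≈ 0.2164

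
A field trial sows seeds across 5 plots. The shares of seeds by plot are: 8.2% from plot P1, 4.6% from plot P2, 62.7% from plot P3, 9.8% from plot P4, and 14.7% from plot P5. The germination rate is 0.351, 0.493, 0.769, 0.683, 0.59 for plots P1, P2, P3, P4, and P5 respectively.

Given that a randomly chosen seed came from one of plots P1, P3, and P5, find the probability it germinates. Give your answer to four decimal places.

Let S = {P1, P3, P5}.
P(S) = 0.082 + 0.627 + 0.147 = 0.856.
P(G ∩ S) = 0.351·0.082 + 0.769·0.627 + 0.59·0.147 = 0.028782 + 0.482163 + 0.08673 = 0.597675.
P(G | S) = 0.597675 / 0.856 = 0.698218…

P(G|S) ≈ 0.6982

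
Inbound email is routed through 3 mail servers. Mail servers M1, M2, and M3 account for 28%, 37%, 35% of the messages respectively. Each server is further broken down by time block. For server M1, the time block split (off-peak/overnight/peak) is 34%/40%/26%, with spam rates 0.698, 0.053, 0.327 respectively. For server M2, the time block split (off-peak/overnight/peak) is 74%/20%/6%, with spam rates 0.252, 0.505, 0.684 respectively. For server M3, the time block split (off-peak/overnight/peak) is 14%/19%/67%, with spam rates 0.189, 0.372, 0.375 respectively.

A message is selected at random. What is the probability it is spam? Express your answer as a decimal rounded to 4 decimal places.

P(S|M1) = 0.34·0.698 + 0.4·0.053 + 0.26·0.327 = 0.23732 + 0.0212 + 0.08502 = 0.34354
P(S|M2) = 0.74·0.252 + 0.2·0.505 + 0.06·0.684 = 0.18648 + 0.101 + 0.04104 = 0.32852
P(S|M3) = 0.14·0.189 + 0.19·0.372 + 0.67·0.375 = 0.02646 + 0.07068 + 0.25125 = 0.34839
Then overall,
P(S) = 0.28·0.34354 + 0.37·0.32852 + 0.35·0.34839
      = 0.0961912 + 0.1215524 + 0.1219365 = 0.3396801

P(S) ≈ 0.3397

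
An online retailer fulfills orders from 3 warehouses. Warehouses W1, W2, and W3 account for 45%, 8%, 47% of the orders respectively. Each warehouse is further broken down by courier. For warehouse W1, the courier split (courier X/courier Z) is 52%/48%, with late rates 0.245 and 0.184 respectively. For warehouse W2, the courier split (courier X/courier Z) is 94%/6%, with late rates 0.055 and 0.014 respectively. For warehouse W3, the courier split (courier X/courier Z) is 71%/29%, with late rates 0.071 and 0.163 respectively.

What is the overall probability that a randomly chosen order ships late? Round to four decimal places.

P(L|W1) = 0.52·0.245 + 0.48·0.184 = 0.1274 + 0.08832 = 0.21572
P(L|W2) = 0.94·0.055 + 0.06·0.014 = 0.0517 + 0.00084 = 0.05254
P(L|W3) = 0.71·0.071 + 0.29·0.163 = 0.05041 + 0.04727 = 0.09768
Then overall,
P(L) = 0.45·0.21572 + 0.08·0.05254 + 0.47·0.09768
      = 0.097074 + 0.0042032 + 0.0459096 = 0.1471868

0.1472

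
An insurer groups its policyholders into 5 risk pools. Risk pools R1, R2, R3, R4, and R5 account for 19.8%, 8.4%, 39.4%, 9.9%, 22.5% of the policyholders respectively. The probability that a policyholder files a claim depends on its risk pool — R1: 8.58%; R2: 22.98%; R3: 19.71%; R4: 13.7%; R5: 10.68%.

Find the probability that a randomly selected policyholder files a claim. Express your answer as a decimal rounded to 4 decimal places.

P(C) ≈ 0.1515

Using total probability over the partition,
P(C) = P(C|R1)·P(R1) + P(C|R2)·P(R2) + P(C|R3)·P(R3) + P(C|R4)·P(R4) + P(C|R5)·P(R5)
      = 0.0858·0.198 + 0.2298·0.084 + 0.1971·0.394 + 0.137·0.099 + 0.1068·0.225
      = 0.0169884 + 0.0193032 + 0.0776574 + 0.013563 + 0.02403 = 0.151542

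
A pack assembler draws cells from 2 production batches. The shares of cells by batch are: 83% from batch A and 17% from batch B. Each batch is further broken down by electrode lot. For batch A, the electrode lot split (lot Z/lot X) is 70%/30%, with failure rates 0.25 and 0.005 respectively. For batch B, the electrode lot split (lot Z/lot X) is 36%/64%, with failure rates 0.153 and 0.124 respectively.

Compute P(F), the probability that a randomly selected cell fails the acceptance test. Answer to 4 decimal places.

P(F|A) = 0.7·0.25 + 0.3·0.005 = 0.175 + 0.0015 = 0.1765
P(F|B) = 0.36·0.153 + 0.64·0.124 = 0.05508 + 0.07936 = 0.13444
Then overall,
P(F) = 0.83·0.1765 + 0.17·0.13444
      = 0.146495 + 0.0228548 = 0.1693498

0.1693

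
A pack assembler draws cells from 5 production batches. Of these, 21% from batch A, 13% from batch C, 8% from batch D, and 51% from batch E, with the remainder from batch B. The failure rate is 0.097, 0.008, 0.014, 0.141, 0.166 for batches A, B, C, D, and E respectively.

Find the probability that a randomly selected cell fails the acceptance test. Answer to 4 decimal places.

P(B) = 1 − (0.21 + 0.13 + 0.08 + 0.51) = 0.07.
By the law of total probability,
P(F) = P(F|A)·P(A) + P(F|B)·P(B) + P(F|C)·P(C) + P(F|D)·P(D) + P(F|E)·P(E)
      = 0.097·0.21 + 0.008·0.07 + 0.014·0.13 + 0.141·0.08 + 0.166·0.51
      = 0.02037 + 0.00056 + 0.00182 + 0.01128 + 0.08466 = 0.11869

P(F) ≈ 0.1187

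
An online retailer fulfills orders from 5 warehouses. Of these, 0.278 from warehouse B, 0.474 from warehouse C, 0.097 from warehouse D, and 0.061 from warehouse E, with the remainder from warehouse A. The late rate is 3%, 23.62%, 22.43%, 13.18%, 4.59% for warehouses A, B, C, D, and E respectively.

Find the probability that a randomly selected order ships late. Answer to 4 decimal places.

0.1903

P(A) = 1 − (0.278 + 0.474 + 0.097 + 0.061) = 0.09.
P(L) = P(L|A)·P(A) + P(L|B)·P(B) + P(L|C)·P(C) + P(L|D)·P(D) + P(L|E)·P(E)
      = 0.03·0.09 + 0.2362·0.278 + 0.2243·0.474 + 0.1318·0.097 + 0.0459·0.061
      = 0.0027 + 0.0656636 + 0.1063182 + 0.0127846 + 0.0027999 = 0.1902663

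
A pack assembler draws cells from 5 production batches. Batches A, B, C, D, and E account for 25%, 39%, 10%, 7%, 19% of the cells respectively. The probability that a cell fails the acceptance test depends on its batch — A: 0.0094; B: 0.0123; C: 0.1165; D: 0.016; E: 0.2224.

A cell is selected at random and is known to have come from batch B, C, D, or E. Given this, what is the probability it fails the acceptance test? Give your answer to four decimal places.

Let S = {B, C, D, E}.
P(S) = 0.39 + 0.1 + 0.07 + 0.19 = 0.75.
P(F ∩ S) = 0.0123·0.39 + 0.1165·0.1 + 0.016·0.07 + 0.2224·0.19 = 0.004797 + 0.01165 + 0.00112 + 0.042256 = 0.059823.
P(F | S) = 0.059823 / 0.75 = 0.079764…

P(F|S) ≈ 0.0798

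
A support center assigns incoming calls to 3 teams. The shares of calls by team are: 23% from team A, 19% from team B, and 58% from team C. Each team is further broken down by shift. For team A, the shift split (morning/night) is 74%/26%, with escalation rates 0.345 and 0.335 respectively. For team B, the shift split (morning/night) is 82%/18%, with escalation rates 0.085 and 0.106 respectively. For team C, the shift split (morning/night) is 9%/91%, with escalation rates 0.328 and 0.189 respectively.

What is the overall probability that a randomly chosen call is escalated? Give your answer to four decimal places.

0.2125

P(E|A) = 0.74·0.345 + 0.26·0.335 = 0.2553 + 0.0871 = 0.3424
P(E|B) = 0.82·0.085 + 0.18·0.106 = 0.0697 + 0.01908 = 0.08878
P(E|C) = 0.09·0.328 + 0.91·0.189 = 0.02952 + 0.17199 = 0.20151
Then overall,
P(E) = 0.23·0.3424 + 0.19·0.08878 + 0.58·0.20151
      = 0.078752 + 0.0168682 + 0.1168758 = 0.212496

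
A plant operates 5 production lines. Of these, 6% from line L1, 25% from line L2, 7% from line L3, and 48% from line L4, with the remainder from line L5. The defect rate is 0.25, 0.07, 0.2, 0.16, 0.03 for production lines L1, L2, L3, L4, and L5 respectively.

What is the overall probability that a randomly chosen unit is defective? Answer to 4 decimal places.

P(L5) = 1 − (0.06 + 0.25 + 0.07 + 0.48) = 0.14.
By the law of total probability,
P(D) = P(D|L1)·P(L1) + P(D|L2)·P(L2) + P(D|L3)·P(L3) + P(D|L4)·P(L4) + P(D|L5)·P(L5)
      = 0.25·0.06 + 0.07·0.25 + 0.2·0.07 + 0.16·0.48 + 0.03·0.14
      = 0.015 + 0.0175 + 0.014 + 0.0768 + 0.0042 = 0.1275

0.1275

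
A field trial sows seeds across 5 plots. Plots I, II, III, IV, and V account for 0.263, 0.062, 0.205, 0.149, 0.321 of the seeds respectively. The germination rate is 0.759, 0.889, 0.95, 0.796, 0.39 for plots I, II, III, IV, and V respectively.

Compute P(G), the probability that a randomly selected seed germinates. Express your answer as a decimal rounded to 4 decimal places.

P(G) ≈ 0.6933

By the law of total probability,
P(G) = P(G|I)·P(I) + P(G|II)·P(II) + P(G|III)·P(III) + P(G|IV)·P(IV) + P(G|V)·P(V)
      = 0.759·0.263 + 0.889·0.062 + 0.95·0.205 + 0.796·0.149 + 0.39·0.321
      = 0.199617 + 0.055118 + 0.19475 + 0.118604 + 0.12519 = 0.693279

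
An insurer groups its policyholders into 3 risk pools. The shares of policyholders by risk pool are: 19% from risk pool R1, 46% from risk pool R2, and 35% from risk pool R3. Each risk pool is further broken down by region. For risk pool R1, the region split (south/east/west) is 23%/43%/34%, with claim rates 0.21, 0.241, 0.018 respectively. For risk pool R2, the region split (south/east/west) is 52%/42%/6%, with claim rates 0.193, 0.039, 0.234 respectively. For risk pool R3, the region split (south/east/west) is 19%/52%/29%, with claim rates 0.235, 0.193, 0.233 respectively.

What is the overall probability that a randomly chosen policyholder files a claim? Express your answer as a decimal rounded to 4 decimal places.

P(C|R1) = 0.23·0.21 + 0.43·0.241 + 0.34·0.018 = 0.0483 + 0.10363 + 0.00612 = 0.15805
P(C|R2) = 0.52·0.193 + 0.42·0.039 + 0.06·0.234 = 0.10036 + 0.01638 + 0.01404 = 0.13078
P(C|R3) = 0.19·0.235 + 0.52·0.193 + 0.29·0.233 = 0.04465 + 0.10036 + 0.06757 = 0.21258
Then overall,
P(C) = 0.19·0.15805 + 0.46·0.13078 + 0.35·0.21258
      = 0.0300295 + 0.0601588 + 0.074403 = 0.1645913

P(C) ≈ 0.1646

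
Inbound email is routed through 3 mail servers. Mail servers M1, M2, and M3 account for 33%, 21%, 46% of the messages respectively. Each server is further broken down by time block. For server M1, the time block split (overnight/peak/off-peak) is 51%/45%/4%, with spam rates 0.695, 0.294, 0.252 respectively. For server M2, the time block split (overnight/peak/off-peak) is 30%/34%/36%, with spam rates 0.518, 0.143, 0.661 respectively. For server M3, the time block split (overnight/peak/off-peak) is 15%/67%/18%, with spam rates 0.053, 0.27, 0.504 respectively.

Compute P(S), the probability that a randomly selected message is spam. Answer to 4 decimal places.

P(S) ≈ 0.3854

P(S|M1) = 0.51·0.695 + 0.45·0.294 + 0.04·0.252 = 0.35445 + 0.1323 + 0.01008 = 0.49683
P(S|M2) = 0.3·0.518 + 0.34·0.143 + 0.36·0.661 = 0.1554 + 0.04862 + 0.23796 = 0.44198
P(S|M3) = 0.15·0.053 + 0.67·0.27 + 0.18·0.504 = 0.00795 + 0.1809 + 0.09072 = 0.27957
Then overall,
P(S) = 0.33·0.49683 + 0.21·0.44198 + 0.46·0.27957
      = 0.1639539 + 0.0928158 + 0.1286022 = 0.3853719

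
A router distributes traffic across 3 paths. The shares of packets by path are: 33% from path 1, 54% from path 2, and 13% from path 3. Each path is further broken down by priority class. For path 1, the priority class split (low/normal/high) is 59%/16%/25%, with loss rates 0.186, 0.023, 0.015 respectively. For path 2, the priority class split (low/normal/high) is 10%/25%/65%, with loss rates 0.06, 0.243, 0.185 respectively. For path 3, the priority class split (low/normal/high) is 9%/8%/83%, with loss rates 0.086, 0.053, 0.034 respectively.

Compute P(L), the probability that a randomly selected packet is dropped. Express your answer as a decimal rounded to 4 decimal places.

P(L) ≈ 0.1449

P(L|1) = 0.59·0.186 + 0.16·0.023 + 0.25·0.015 = 0.10974 + 0.00368 + 0.00375 = 0.11717
P(L|2) = 0.1·0.06 + 0.25·0.243 + 0.65·0.185 = 0.006 + 0.06075 + 0.12025 = 0.187
P(L|3) = 0.09·0.086 + 0.08·0.053 + 0.83·0.034 = 0.00774 + 0.00424 + 0.02822 = 0.0402
Then overall,
P(L) = 0.33·0.11717 + 0.54·0.187 + 0.13·0.0402
      = 0.0386661 + 0.10098 + 0.005226 = 0.1448721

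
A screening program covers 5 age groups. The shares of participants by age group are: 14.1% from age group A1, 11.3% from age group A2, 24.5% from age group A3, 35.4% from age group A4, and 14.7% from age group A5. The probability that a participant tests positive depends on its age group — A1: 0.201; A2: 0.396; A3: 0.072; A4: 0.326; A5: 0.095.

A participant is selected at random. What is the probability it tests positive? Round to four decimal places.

P(T) ≈ 0.2201

P(T) = P(T|A1)·P(A1) + P(T|A2)·P(A2) + P(T|A3)·P(A3) + P(T|A4)·P(A4) + P(T|A5)·P(A5)
      = 0.201·0.141 + 0.396·0.113 + 0.072·0.245 + 0.326·0.354 + 0.095·0.147
      = 0.028341 + 0.044748 + 0.01764 + 0.115404 + 0.013965 = 0.220098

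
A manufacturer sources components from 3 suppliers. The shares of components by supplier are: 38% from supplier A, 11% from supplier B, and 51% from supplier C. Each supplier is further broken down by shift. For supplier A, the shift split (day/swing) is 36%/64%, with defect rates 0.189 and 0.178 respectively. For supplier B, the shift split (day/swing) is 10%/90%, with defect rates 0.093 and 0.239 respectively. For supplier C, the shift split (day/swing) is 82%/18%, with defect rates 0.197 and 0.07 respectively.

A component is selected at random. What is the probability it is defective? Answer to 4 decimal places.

P(D) ≈ 0.1826

P(D|A) = 0.36·0.189 + 0.64·0.178 = 0.06804 + 0.11392 = 0.18196
P(D|B) = 0.1·0.093 + 0.9·0.239 = 0.0093 + 0.2151 = 0.2244
P(D|C) = 0.82·0.197 + 0.18·0.07 = 0.16154 + 0.0126 = 0.17414
By total probability over the outer partition,
P(D) = 0.38·0.18196 + 0.11·0.2244 + 0.51·0.17414
      = 0.0691448 + 0.024684 + 0.0888114 = 0.1826402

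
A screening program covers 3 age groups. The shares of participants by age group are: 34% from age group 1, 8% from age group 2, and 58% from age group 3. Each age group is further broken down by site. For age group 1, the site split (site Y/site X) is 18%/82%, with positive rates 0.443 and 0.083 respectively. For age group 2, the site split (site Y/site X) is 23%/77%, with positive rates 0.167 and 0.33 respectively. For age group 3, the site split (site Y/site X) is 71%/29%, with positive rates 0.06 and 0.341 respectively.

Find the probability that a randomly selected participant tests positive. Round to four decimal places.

P(T|1) = 0.18·0.443 + 0.82·0.083 = 0.07974 + 0.06806 = 0.1478
P(T|2) = 0.23·0.167 + 0.77·0.33 = 0.03841 + 0.2541 = 0.29251
P(T|3) = 0.71·0.06 + 0.29·0.341 = 0.0426 + 0.09889 = 0.14149
Then overall,
P(T) = 0.34·0.1478 + 0.08·0.29251 + 0.58·0.14149
      = 0.050252 + 0.0234008 + 0.0820642 = 0.155717

0.1557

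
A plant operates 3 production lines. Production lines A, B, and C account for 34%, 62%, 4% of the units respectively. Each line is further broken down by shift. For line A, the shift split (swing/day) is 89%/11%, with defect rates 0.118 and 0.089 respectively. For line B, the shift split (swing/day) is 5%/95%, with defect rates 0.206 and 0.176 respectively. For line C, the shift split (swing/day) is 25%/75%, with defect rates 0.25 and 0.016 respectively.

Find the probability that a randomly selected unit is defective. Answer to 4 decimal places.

P(D|A) = 0.89·0.118 + 0.11·0.089 = 0.10502 + 0.00979 = 0.11481
P(D|B) = 0.05·0.206 + 0.95·0.176 = 0.0103 + 0.1672 = 0.1775
P(D|C) = 0.25·0.25 + 0.75·0.016 = 0.0625 + 0.012 = 0.0745
By total probability over the outer partition,
P(D) = 0.34·0.11481 + 0.62·0.1775 + 0.04·0.0745
      = 0.0390354 + 0.11005 + 0.00298 = 0.1520654

P(D) ≈ 0.1521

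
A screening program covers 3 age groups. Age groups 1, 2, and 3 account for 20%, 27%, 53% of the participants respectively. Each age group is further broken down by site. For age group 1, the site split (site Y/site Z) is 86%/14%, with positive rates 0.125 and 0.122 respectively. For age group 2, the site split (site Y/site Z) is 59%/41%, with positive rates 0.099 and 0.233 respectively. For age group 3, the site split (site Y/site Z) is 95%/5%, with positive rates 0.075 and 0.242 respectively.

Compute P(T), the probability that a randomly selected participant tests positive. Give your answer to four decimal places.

P(T|1) = 0.86·0.125 + 0.14·0.122 = 0.1075 + 0.01708 = 0.12458
P(T|2) = 0.59·0.099 + 0.41·0.233 = 0.05841 + 0.09553 = 0.15394
P(T|3) = 0.95·0.075 + 0.05·0.242 = 0.07125 + 0.0121 = 0.08335
Then overall,
P(T) = 0.2·0.12458 + 0.27·0.15394 + 0.53·0.08335
      = 0.024916 + 0.0415638 + 0.0441755 = 0.1106553

0.1107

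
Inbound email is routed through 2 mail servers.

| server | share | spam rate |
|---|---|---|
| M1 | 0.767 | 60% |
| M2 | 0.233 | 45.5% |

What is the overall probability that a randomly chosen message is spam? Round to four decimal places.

Summing over the partition,
P(S) = P(S|M1)·P(M1) + P(S|M2)·P(M2)
      = 0.6·0.767 + 0.455·0.233
      = 0.4602 + 0.106015 = 0.566215

P(S) ≈ 0.5662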